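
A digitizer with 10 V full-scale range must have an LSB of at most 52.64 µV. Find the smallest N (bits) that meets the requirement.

Number of steps required ≥ 10 V / 52.64 µV = 189969.60.
Need 2^N ≥ 189969.60; 2^17 = 131072, 2^18 = 262144.
Minimum N = 18.

18 bits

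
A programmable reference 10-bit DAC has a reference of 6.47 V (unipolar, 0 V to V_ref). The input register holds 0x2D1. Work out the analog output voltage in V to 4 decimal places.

LSB = 6.47 V / 2^10 = 6.318 mV.
Code 0x2D1 = 721 decimal.
V_out = 0 + 721 × 0.00631836 V = 4.55554 V.

4.5555 V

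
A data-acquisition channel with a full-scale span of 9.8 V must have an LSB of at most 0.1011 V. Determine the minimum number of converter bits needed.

7 bits

Number of steps required ≥ 9.8 V / 0.1011 V = 96.93.
Need 2^N ≥ 96.93; 2^6 = 64, 2^7 = 128.
Minimum N = 7.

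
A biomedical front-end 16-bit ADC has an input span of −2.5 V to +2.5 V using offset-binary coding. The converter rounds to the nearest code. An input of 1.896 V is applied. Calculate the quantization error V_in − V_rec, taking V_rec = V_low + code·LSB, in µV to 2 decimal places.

19.17 µV

Step size: 5 V ÷ 2^16 = 76.29 µV.
Scaled input = 57619.2512 LSBs, so code = 57619.
Reconstructed: 1.8959808 V.
Error = 1.896 − 1.8959808 = 1.9165e-05 V = 19.17 µV.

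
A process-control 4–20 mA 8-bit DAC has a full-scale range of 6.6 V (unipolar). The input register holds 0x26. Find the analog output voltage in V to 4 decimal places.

0.9797 V

LSB = 6.6 V / 2^8 = 25.781 mV.
Code 0x26 = 38 decimal.
V_out = 0 + 38 × 0.0257812 V = 0.979688 V.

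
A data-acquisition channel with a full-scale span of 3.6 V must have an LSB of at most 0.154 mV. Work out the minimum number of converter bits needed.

Number of steps required ≥ 3.6 V / 0.154 mV = 23376.62.
Need 2^N ≥ 23376.62; 2^14 = 16384, 2^15 = 32768.
Minimum N = 15.

15 bits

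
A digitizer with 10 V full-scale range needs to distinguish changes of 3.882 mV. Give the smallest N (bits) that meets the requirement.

12 bits

Number of steps required ≥ 10 V / 3.882 mV = 2575.99.
Need 2^N ≥ 2575.99; 2^11 = 2048, 2^12 = 4096.
Minimum N = 12.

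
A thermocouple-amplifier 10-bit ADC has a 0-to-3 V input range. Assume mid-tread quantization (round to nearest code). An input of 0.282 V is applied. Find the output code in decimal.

code 96

LSB = 3 V / 1024 = 2.930 mV.
(V_in − V_low)/LSB = (0.282 − 0) / 0.00292969 = 96.256.
So the output code is 96.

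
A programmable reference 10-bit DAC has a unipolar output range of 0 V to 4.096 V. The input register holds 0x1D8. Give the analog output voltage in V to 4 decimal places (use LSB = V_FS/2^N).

LSB = 4.096 V / 2^10 = 4.000 mV.
Code 0x1D8 = 472 decimal.
V_out = 0 + 472 × 0.004 V = 1.888 V.

1.8880 V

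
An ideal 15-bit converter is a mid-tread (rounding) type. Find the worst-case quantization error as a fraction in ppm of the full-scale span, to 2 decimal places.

15.26 ppm

Rounding → worst-case error = ½ LSB = V_FS/2^16, so 1e+06/65536 = 15.2588 ppm of full scale.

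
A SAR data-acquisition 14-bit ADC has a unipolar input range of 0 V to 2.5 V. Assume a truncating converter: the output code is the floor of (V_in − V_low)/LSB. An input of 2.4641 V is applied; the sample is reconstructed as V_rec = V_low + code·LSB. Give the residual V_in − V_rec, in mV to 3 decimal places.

LSB = 2.5/2^14 = 152.59 µV.
(V_in − V_low)/LSB = (2.4641 − 0)/0.000152588 = 16148.7258 → code 16148 (floor).
V_rec = 0 + 16148·0.000152588 = 2.4639893 V.
V_in − V_rec = 0.000110742 V = 0.111 mV.

0.111 mV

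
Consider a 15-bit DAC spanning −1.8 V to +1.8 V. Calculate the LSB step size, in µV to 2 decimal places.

Full-scale span = 3.6 V.
LSB = 3.6 / 2^15 = 3.6 / 32768 = 0.000109863 V = 109.86 µV.

109.86 µV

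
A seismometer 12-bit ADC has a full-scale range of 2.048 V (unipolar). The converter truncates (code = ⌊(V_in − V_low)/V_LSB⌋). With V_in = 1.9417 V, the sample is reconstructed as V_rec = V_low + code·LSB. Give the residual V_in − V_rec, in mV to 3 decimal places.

LSB = 2.048/2^12 = 0.500 mV.
(1.9417 − 0)/0.0005 = 3883.4000; ⌊·⌋ gives code 3883.
V_rec = 0 + 3883·0.0005 = 1.9415 V.
Difference: 0.0002 V → 0.200 mV.

0.200 mV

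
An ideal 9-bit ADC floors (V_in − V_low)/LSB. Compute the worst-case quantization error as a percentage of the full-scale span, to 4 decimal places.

0.1953 %

Truncating → worst-case error = 1 LSB = V_FS/2^9, so 100/512 = 0.195312 % of full scale.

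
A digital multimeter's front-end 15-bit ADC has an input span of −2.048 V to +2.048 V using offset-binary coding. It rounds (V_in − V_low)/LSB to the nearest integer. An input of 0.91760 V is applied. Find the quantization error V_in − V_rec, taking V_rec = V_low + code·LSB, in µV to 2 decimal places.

-25.00 µV

Step size: 4.096 V ÷ 2^15 = 125.00 µV.
(0.91760 − (−2.048))/0.000125 = 23724.8000; round gives code 23725.
Reconstructed: 0.917625 V.
Difference: -2.5e-05 V → -25.00 µV.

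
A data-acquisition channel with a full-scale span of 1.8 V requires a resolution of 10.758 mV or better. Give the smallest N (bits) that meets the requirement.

Number of steps required ≥ 1.8 V / 10.758 mV = 167.32.
Need 2^N ≥ 167.32; 2^7 = 128, 2^8 = 256.
Minimum N = 8.

8 bits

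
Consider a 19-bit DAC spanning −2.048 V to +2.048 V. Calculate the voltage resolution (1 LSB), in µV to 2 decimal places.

Full-scale span = 4.096 V.
LSB = 4.096 / 2^19 = 4.096 / 524288 = 7.8125e-06 V = 7.81 µV.

7.81 µV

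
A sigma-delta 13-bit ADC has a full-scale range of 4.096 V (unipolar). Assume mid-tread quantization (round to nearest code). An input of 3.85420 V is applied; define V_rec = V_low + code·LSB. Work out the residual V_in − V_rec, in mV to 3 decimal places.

One LSB is 4.096 V / 8192 = 0.500 mV.
Scaled input = 7708.4000 LSBs, so code = 7708.
Reconstructed: 3.854 V.
Difference: 0.0002 V → 0.200 mV.

0.200 mV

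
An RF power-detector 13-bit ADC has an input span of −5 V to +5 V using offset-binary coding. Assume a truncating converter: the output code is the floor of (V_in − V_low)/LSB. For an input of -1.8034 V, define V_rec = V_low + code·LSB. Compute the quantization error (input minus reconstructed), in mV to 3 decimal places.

0.799 mV

LSB = 10/2^13 = 1.221 mV.
(-1.8034 − (−5))/0.0012207 = 2618.6547; ⌊·⌋ gives code 2618.
V_rec = (−5) + 2618·0.0012207 = -1.8041992 V.
V_in − V_rec = 0.000799219 V = 0.799 mV.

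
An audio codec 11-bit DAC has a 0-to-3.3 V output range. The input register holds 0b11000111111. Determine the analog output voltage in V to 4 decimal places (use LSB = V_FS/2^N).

LSB = 3.3 V / 2^11 = 1.611 mV.
Code 0b11000111111 = 1599 decimal.
V_out = 0 + 1599 × 0.00161133 V = 2.57651 V.

2.5765 V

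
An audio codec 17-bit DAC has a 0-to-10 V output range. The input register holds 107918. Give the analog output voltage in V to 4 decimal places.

LSB = 10 V / 2^17 = 76.29 µV.
V_out = 0 + 107918 × 7.62939e-05 V = 8.23349 V.

8.2335 V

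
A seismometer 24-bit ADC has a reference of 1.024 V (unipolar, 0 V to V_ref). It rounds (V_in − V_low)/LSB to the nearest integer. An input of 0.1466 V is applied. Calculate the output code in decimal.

LSB = 1.024 V / 16777216 = 0.06 µV.
(0.1466 − 0) / 6.10352e-08 = 2401894.400 LSBs.
Round → code 2401894.

code 2401894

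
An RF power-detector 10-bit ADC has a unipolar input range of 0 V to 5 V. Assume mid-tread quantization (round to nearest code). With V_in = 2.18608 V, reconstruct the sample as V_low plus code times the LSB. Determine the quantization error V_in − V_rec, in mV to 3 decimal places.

One LSB is 5 V / 1024 = 4.883 mV.
(V_in − V_low)/LSB = (2.18608 − 0)/0.00488281 = 447.7092 → code 448 (round).
V_rec = 0 + 448·0.00488281 = 2.1875 V.
Error = 2.18608 − 2.1875 = -0.00142 V = -1.420 mV.

-1.420 mV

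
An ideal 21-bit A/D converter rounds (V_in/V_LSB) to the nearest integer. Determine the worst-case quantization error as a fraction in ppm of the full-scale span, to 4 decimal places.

Rounding → worst-case error = ½ LSB = V_FS/2^22, so 1e+06/4194304 = 0.238419 ppm of full scale.

0.2384 ppm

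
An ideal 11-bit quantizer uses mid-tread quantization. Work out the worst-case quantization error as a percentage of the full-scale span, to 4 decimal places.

0.0244 %

Rounding → worst-case error = ½ LSB = V_FS/2^12, so 100/4096 = 0.0244141 % of full scale.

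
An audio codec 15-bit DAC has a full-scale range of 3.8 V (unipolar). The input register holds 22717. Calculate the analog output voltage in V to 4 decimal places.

LSB = 3.8 V / 2^15 = 115.97 µV.
V_out = 0 + 22717 × 0.000115967 V = 2.63442 V.

2.6344 V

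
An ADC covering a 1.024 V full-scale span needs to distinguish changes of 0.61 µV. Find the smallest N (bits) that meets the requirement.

Number of steps required ≥ 1.024 V / 0.61 µV = 1678688.52.
Need 2^N ≥ 1678688.52; 2^20 = 1048576, 2^21 = 2097152.
Minimum N = 21.

21 bits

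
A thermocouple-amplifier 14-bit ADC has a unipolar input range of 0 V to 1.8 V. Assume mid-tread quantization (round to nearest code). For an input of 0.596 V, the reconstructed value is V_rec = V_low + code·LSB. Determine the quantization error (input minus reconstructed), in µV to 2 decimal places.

LSB = 1.8/2^14 = 109.86 µV.
(0.596 − 0)/0.000109863 = 5424.9244; round gives code 5425.
Reconstructed: 0.5960083 V.
V_in − V_rec = -8.30078e-06 V = -8.30 µV.

-8.30 µV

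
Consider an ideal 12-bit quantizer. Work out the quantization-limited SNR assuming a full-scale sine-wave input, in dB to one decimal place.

SNR ≈ 6.02·N + 1.76 dB = 6.02·12 + 1.76 = 74.00 dB.

74.0 dB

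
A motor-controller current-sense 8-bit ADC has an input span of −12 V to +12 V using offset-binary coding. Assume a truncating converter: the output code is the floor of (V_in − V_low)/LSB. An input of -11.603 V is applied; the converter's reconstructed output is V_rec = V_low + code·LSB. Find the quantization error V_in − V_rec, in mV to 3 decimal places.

Step size: 24 V ÷ 2^8 = 93.750 mV.
Scaled input = 4.2347 LSBs, so code = 4.
Reconstructed: -11.625 V.
Difference: 0.022 V → 22.000 mV.

22.000 mV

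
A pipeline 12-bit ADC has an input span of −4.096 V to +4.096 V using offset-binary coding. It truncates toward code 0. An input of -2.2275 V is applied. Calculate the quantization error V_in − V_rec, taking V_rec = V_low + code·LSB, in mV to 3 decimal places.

Step size: 8.192 V ÷ 2^12 = 2.000 mV.
(V_in − V_low)/LSB = (-2.2275 − (−4.096))/0.002 = 934.2500 → code 934 (floor).
Code 934 maps back to (−4.096) + 934×0.002 V = -2.228 V.
V_in − V_rec = 0.0005 V = 0.500 mV.

0.500 mV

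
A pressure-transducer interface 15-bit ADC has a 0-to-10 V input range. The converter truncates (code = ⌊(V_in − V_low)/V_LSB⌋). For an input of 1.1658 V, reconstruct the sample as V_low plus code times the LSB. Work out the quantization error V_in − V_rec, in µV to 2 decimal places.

28.52 µV

LSB = 10/2^15 = 305.18 µV.
(1.1658 − 0)/0.000305176 = 3820.0934; ⌊·⌋ gives code 3820.
Reconstructed: 1.1657715 V.
V_in − V_rec = 2.85156e-05 V = 28.52 µV.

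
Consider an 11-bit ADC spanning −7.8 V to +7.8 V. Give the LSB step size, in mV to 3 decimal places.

7.617 mV

Full-scale span = 15.6 V.
LSB = 15.6 / 2^11 = 15.6 / 2048 = 0.00761719 V = 7.617 mV.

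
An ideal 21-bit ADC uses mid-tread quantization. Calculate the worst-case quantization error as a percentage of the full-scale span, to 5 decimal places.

0.00002 %

Rounding → worst-case error = ½ LSB = V_FS/2^22, so 100/4194304 = 2.38419e-05 % of full scale.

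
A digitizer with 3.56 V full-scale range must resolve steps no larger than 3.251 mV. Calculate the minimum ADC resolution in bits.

11 bits

Number of steps required ≥ 3.56 V / 3.251 mV = 1095.05.
Need 2^N ≥ 1095.05; 2^10 = 1024, 2^11 = 2048.
Minimum N = 11.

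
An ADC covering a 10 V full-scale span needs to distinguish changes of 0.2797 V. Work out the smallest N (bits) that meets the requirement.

Number of steps required ≥ 10 V / 0.2797 V = 35.75.
Need 2^N ≥ 35.75; 2^5 = 32, 2^6 = 64.
Minimum N = 6.

6 bits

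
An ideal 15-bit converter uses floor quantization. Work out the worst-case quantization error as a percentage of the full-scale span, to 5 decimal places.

0.00305 %

Truncating → worst-case error = 1 LSB = V_FS/2^15, so 100/32768 = 0.00305176 % of full scale.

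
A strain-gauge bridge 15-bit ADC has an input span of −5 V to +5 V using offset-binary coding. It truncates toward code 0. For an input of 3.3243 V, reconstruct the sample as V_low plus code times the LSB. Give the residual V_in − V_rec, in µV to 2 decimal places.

20.21 µV

Step size: 10 V ÷ 2^15 = 305.18 µV.
(3.3243 − (−5))/0.000305176 = 27277.0662; ⌊·⌋ gives code 27277.
Reconstructed: 3.3242798 V.
V_in − V_rec = 2.02148e-05 V = 20.21 µV.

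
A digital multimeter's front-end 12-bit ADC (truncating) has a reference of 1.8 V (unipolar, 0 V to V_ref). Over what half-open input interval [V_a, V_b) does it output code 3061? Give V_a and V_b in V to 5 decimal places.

[1.34517 V, 1.34561 V)

LSB = 1.8/2^12 = 439.45 µV.
V_a = V_low + 3061·LSB = 1.34517 V; V_b = V_low + 3062·LSB = 1.34561 V.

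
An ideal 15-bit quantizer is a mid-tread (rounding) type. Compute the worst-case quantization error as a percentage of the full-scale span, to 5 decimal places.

0.00153 %

Rounding → worst-case error = ½ LSB = V_FS/2^16, so 100/65536 = 0.00152588 % of full scale.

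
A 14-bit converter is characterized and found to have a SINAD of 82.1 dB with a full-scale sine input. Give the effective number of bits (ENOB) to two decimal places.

ENOB = (SINAD − 1.76) / 6.02 = (82.1 − 1.76)/6.02 = 13.346.

13.35 bits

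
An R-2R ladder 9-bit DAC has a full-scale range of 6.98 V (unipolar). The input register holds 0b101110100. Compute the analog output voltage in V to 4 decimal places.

LSB = 6.98 V / 2^9 = 13.633 mV.
Code 0b101110100 = 372 decimal.
V_out = 0 + 372 × 0.0136328 V = 5.07141 V.

5.0714 V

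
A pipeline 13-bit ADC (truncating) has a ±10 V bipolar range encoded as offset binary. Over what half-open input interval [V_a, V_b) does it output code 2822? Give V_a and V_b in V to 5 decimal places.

LSB = 20/2^13 = 2.441 mV.
V_a = V_low + 2822·LSB = -3.11035 V; V_b = V_low + 2823·LSB = -3.10791 V.

[-3.11035 V, -3.10791 V)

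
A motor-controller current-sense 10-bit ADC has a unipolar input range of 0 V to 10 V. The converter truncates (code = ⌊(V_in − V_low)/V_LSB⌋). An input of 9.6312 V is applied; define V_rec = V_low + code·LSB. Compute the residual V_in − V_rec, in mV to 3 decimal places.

LSB = 10/2^10 = 9.766 mV.
Scaled input = 986.2349 LSBs, so code = 986.
Code 986 maps back to 0 + 986×0.00976562 V = 9.6289062 V.
Difference: 0.00229375 V → 2.294 mV.

2.294 mV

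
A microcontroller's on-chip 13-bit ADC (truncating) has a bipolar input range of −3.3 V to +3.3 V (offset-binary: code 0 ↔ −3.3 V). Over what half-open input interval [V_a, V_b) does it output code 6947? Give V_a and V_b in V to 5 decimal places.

LSB = 6.6/2^13 = 0.806 mV.
V_a = V_low + 6947·LSB = 2.29695 V; V_b = V_low + 6948·LSB = 2.29775 V.

[2.29695 V, 2.29775 V)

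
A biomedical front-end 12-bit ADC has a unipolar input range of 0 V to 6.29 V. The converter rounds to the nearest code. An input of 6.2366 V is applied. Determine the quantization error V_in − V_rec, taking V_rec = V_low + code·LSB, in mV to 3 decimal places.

One LSB is 6.29 V / 4096 = 1.536 mV.
Scaled input = 4061.2263 LSBs, so code = 4061.
V_rec = 0 + 4061·0.00153564 = 6.2362524 V.
V_in − V_rec = 0.000347559 V = 0.348 mV.

0.348 mV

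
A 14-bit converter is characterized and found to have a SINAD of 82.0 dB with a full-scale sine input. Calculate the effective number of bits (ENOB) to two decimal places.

13.33 bits

ENOB = (SINAD − 1.76) / 6.02 = (82.0 − 1.76)/6.02 = 13.329.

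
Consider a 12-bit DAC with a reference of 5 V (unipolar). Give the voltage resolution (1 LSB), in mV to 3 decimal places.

1.221 mV

Full-scale span = 5 V.
LSB = 5 / 2^12 = 5 / 4096 = 0.0012207 V = 1.221 mV.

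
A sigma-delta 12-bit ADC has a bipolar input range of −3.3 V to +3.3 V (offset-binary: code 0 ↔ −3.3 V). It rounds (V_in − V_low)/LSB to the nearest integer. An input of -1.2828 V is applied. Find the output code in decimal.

code 1252

With 4096 levels over 6.6 V, one step is 1.611 mV.
(V_in − V_low)/LSB = (-1.2828 − (−3.3)) / 0.00161133 = 1251.887.
Round → code 1252.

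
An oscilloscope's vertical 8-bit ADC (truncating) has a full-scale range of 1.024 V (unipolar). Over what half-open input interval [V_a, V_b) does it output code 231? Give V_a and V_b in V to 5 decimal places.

[0.92400 V, 0.92800 V)

LSB = 1.024/2^8 = 4.000 mV.
V_a = V_low + 231·LSB = 0.924 V; V_b = V_low + 232·LSB = 0.928 V.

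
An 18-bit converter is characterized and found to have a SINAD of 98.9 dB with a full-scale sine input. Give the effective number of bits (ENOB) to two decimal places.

ENOB = (SINAD − 1.76) / 6.02 = (98.9 − 1.76)/6.02 = 16.136.

16.14 bits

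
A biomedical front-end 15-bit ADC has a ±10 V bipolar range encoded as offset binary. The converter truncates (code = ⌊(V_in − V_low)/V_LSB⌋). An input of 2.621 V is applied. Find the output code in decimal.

code 20678

LSB = 20 V / 32768 = 0.610 mV.
(V_in − V_low)/LSB = (2.621 − (−10)) / 0.000610352 = 20678.246.
Floor → code 20678.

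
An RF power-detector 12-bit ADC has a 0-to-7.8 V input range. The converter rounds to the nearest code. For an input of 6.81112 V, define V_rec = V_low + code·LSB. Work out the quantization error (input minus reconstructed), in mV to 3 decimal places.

-0.550 mV

Step size: 7.8 V ÷ 2^12 = 1.904 mV.
(6.81112 − 0)/0.0019043 = 3576.7112; round gives code 3577.
Code 3577 maps back to 0 + 3577×0.0019043 V = 6.8116699 V.
V_in − V_rec = -0.000549922 V = -0.550 mV.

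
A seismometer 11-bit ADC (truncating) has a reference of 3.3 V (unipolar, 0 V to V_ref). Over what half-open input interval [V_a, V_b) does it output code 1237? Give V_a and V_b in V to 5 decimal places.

LSB = 3.3/2^11 = 1.611 mV.
V_a = V_low + 1237·LSB = 1.99321 V; V_b = V_low + 1238·LSB = 1.99482 V.

[1.99321 V, 1.99482 V)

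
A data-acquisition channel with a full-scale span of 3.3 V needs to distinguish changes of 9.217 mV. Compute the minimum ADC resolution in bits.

Number of steps required ≥ 3.3 V / 9.217 mV = 358.03.
Need 2^N ≥ 358.03; 2^8 = 256, 2^9 = 512.
Minimum N = 9.

9 bits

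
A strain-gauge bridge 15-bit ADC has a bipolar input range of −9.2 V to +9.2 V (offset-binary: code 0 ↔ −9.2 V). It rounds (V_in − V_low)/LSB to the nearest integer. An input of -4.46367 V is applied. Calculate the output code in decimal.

code 8435

Full-scale span = 18.4 V; LSB = 18.4/2^15 = 0.562 mV.
Input sits at 8434.786 steps above V_low.
So the output code is 8435.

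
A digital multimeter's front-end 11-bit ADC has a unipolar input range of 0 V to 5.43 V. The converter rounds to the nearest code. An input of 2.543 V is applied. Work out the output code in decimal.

With 2048 levels over 5.43 V, one step is 2.651 mV.
(2.543 − 0) / 0.00265137 = 959.128 LSBs.
So the output code is 959.

code 959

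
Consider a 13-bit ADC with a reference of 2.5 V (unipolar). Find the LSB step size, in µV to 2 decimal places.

Full-scale span = 2.5 V.
LSB = 2.5 / 2^13 = 2.5 / 8192 = 0.000305176 V = 305.18 µV.

305.18 µV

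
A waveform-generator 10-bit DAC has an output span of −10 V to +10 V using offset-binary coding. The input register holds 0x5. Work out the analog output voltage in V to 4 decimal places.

LSB = 20 V / 2^10 = 19.531 mV.
Code 0x5 = 5 decimal.
V_out = (−10) + 5 × 0.0195312 V = -9.90234 V.

-9.9023 V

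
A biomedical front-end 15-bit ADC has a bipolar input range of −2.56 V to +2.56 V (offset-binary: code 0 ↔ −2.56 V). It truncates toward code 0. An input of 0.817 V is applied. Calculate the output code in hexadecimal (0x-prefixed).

With 32768 levels over 5.12 V, one step is 156.25 µV.
(V_in − V_low)/LSB = (0.817 − (−2.56)) / 0.00015625 = 21612.800.
Floor → code 21612.
In hexadecimal (0x-prefixed): 0x546C.

code 0x546C (decimal 21612)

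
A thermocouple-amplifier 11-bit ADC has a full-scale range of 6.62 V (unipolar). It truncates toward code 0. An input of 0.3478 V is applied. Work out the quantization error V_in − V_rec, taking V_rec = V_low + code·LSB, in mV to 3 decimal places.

1.931 mV

LSB = 6.62/2^11 = 3.232 mV.
(V_in − V_low)/LSB = (0.3478 − 0)/0.00323242 = 107.5973 → code 107 (floor).
V_rec = 0 + 107·0.00323242 = 0.34586914 V.
Error = 0.3478 − 0.34586914 = 0.00193086 V = 1.931 mV.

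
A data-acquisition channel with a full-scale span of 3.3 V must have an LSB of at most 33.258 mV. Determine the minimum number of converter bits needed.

Number of steps required ≥ 3.3 V / 33.258 mV = 99.22.
Need 2^N ≥ 99.22; 2^6 = 64, 2^7 = 128.
Minimum N = 7.

7 bits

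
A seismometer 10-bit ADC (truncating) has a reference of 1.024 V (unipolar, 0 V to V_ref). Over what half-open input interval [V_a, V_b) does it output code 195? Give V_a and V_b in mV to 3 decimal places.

[195.000 mV, 196.000 mV)

LSB = 1.024/2^10 = 1.000 mV.
V_a = V_low + 195·LSB = 0.195 V; V_b = V_low + 196·LSB = 0.196 V.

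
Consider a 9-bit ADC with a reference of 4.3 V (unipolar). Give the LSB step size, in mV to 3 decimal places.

8.398 mV

Full-scale span = 4.3 V.
LSB = 4.3 / 2^9 = 4.3 / 512 = 0.00839844 V = 8.398 mV.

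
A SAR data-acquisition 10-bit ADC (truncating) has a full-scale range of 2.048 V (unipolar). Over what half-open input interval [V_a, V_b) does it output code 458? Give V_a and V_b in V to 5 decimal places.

LSB = 2.048/2^10 = 2.000 mV.
V_a = V_low + 458·LSB = 0.916 V; V_b = V_low + 459·LSB = 0.918 V.

[0.91600 V, 0.91800 V)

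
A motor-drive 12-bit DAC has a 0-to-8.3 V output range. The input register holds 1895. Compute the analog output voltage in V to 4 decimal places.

3.8400 V

LSB = 8.3 V / 2^12 = 2.026 mV.
V_out = 0 + 1895 × 0.00202637 V = 3.83997 V.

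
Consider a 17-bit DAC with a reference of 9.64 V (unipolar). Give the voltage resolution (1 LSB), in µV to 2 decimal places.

Full-scale span = 9.64 V.
LSB = 9.64 / 2^17 = 9.64 / 131072 = 7.35474e-05 V = 73.55 µV.

73.55 µV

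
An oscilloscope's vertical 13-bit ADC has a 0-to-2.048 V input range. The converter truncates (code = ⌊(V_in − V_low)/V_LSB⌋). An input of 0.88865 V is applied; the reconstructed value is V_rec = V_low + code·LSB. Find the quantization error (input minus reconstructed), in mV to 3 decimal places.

One LSB is 2.048 V / 8192 = 250.00 µV.
(0.88865 − 0)/0.00025 = 3554.6000; ⌊·⌋ gives code 3554.
Reconstructed: 0.8885 V.
V_in − V_rec = 0.00015 V = 0.150 mV.

0.150 mV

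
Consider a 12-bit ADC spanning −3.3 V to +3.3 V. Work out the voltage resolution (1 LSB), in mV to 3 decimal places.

1.611 mV

Full-scale span = 6.6 V.
LSB = 6.6 / 2^12 = 6.6 / 4096 = 0.00161133 V = 1.611 mV.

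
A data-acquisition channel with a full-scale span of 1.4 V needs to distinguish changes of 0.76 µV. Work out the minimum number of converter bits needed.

Number of steps required ≥ 1.4 V / 0.76 µV = 1842105.26.
Need 2^N ≥ 1842105.26; 2^20 = 1048576, 2^21 = 2097152.
Minimum N = 21.

21 bits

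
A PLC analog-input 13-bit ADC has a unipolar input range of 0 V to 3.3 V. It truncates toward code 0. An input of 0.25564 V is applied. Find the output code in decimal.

code 634

With 8192 levels over 3.3 V, one step is 402.83 µV.
(0.25564 − 0) / 0.000402832 = 634.607 LSBs.
Floor → code 634.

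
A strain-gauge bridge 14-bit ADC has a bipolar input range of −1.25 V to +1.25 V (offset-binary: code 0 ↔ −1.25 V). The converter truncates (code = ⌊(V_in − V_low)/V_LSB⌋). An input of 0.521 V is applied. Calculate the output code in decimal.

Full-scale span = 2.5 V; LSB = 2.5/2^14 = 152.59 µV.
(V_in − V_low)/LSB = (0.521 − (−1.25)) / 0.000152588 = 11606.426.
Floor → code 11606.

code 11606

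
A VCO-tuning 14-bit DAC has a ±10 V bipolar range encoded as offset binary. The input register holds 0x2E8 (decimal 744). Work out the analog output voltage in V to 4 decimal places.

-9.0918 V

LSB = 20 V / 2^14 = 1.221 mV.
Code 0x2E8 = 744 decimal.
V_out = (−10) + 744 × 0.0012207 V = -9.0918 V.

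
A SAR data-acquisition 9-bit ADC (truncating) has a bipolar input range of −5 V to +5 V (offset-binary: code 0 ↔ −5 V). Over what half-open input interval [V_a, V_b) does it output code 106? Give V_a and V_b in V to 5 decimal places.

[-2.92969 V, -2.91016 V)

LSB = 10/2^9 = 19.531 mV.
V_a = V_low + 106·LSB = -2.92969 V; V_b = V_low + 107·LSB = -2.91016 V.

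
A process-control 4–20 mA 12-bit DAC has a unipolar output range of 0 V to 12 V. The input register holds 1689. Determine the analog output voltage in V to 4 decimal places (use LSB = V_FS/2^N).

4.9482 V

LSB = 12 V / 2^12 = 2.930 mV.
V_out = 0 + 1689 × 0.00292969 V = 4.94824 V.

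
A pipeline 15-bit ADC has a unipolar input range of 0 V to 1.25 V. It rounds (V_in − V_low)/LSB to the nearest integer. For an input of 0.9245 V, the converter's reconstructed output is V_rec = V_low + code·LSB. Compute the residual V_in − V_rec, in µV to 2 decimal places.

One LSB is 1.25 V / 32768 = 38.15 µV.
Scaled input = 24235.2128 LSBs, so code = 24235.
Reconstructed: 0.92449188 V.
Error = 0.9245 − 0.92449188 = 8.11768e-06 V = 8.12 µV.

8.12 µV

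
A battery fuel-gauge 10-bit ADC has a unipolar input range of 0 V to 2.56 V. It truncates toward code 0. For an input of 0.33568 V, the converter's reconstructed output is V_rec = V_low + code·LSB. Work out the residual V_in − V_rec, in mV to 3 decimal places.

0.680 mV

Step size: 2.56 V ÷ 2^10 = 2.500 mV.
Scaled input = 134.2720 LSBs, so code = 134.
Code 134 maps back to 0 + 134×0.0025 V = 0.335 V.
Error = 0.33568 − 0.335 = 0.00068 V = 0.680 mV.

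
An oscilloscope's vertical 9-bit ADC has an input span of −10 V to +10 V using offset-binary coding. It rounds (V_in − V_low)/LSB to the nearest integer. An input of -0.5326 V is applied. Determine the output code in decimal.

code 242

With 512 levels over 20 V, one step is 39.062 mV.
(-0.5326 − (−10)) / 0.0390625 = 242.365 LSBs.
round(242.365) = 242.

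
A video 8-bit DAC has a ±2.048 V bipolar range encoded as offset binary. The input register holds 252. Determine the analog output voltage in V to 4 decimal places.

1.9840 V

LSB = 4.096 V / 2^8 = 16.000 mV.
V_out = (−2.048) + 252 × 0.016 V = 1.984 V.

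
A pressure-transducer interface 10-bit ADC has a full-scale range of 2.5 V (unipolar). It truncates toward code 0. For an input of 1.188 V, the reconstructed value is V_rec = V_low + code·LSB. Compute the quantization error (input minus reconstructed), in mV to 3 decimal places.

Step size: 2.5 V ÷ 2^10 = 2.441 mV.
Scaled input = 486.6048 LSBs, so code = 486.
Code 486 maps back to 0 + 486×0.00244141 V = 1.1865234 V.
Difference: 0.00147656 V → 1.477 mV.

1.477 mV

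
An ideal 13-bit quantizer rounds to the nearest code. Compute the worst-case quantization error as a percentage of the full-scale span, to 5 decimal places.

Rounding → worst-case error = ½ LSB = V_FS/2^14, so 100/16384 = 0.00610352 % of full scale.

0.00610 %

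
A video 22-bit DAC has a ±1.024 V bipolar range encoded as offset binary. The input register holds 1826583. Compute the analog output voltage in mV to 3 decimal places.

LSB = 2.048 V / 2^22 = 0.49 µV.
V_out = (−1.024) + 1826583 × 4.88281e-07 V = -0.132114 V.
= -132.114 mV.

-132.114 mV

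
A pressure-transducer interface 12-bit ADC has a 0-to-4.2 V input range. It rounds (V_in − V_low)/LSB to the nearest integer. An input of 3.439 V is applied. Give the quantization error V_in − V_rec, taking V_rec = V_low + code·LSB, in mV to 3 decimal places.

Step size: 4.2 V ÷ 2^12 = 1.025 mV.
(V_in − V_low)/LSB = (3.439 − 0)/0.00102539 = 3353.8438 → code 3354 (round).
Reconstructed: 3.4391602 V.
V_in − V_rec = -0.000160156 V = -0.160 mV.

-0.160 mV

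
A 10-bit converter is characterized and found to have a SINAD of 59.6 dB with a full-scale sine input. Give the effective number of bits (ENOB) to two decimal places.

9.61 bits

ENOB = (SINAD − 1.76) / 6.02 = (59.6 − 1.76)/6.02 = 9.608.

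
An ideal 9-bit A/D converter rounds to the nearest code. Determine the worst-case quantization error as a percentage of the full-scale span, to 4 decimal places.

Rounding → worst-case error = ½ LSB = V_FS/2^10, so 100/1024 = 0.0976562 % of full scale.

0.0977 %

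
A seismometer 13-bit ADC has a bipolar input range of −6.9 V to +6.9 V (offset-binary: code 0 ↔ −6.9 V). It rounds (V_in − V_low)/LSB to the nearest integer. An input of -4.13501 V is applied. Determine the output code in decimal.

code 1641

LSB = 13.8 V / 8192 = 1.685 mV.
(V_in − V_low)/LSB = (-4.13501 − (−6.9)) / 0.00168457 = 1641.362.
So the output code is 1641.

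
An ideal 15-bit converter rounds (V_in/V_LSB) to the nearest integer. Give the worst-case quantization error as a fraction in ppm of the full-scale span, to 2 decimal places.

15.26 ppm

Rounding → worst-case error = ½ LSB = V_FS/2^16, so 1e+06/65536 = 15.2588 ppm of full scale.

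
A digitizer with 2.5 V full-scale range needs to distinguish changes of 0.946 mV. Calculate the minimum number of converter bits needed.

12 bits

Number of steps required ≥ 2.5 V / 0.946 mV = 2642.71.
Need 2^N ≥ 2642.71; 2^11 = 2048, 2^12 = 4096.
Minimum N = 12.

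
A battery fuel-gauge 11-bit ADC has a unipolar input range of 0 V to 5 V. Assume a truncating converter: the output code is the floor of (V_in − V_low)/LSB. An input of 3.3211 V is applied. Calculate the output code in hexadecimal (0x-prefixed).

LSB = 5 V / 2048 = 2.441 mV.
Input sits at 1360.323 steps above V_low.
So the output code is 1360.
In hexadecimal (0x-prefixed): 0x550.

code 0x550 (decimal 1360)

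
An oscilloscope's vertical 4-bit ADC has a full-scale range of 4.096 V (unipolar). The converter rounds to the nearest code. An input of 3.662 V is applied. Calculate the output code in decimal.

code 14

LSB = 4.096 V / 16 = 256.000 mV.
Input sits at 14.305 steps above V_low.
So the output code is 14.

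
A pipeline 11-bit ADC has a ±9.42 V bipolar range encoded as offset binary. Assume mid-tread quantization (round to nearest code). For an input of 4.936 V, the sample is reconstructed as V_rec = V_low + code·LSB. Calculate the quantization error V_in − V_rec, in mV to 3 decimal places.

-3.980 mV

Step size: 18.84 V ÷ 2^11 = 9.199 mV.
Scaled input = 1560.5673 LSBs, so code = 1561.
Code 1561 maps back to (−9.42) + 1561×0.00919922 V = 4.9399805 V.
Difference: -0.00398047 V → -3.980 mV.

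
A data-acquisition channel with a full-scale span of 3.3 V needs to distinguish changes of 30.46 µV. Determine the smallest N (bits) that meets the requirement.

17 bits

Number of steps required ≥ 3.3 V / 30.46 µV = 108338.80.
Need 2^N ≥ 108338.80; 2^16 = 65536, 2^17 = 131072.
Minimum N = 17.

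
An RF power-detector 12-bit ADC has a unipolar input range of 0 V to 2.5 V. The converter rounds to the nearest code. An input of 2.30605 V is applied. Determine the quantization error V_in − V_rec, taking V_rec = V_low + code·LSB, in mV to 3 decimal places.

0.142 mV

Step size: 2.5 V ÷ 2^12 = 0.610 mV.
(V_in − V_low)/LSB = (2.30605 − 0)/0.000610352 = 3778.2323 → code 3778 (round).
Reconstructed: 2.3059082 V.
V_in − V_rec = 0.000141797 V = 0.142 mV.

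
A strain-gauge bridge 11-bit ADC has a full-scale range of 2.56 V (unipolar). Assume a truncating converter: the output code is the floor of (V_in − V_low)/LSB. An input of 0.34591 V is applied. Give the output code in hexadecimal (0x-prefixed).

With 2048 levels over 2.56 V, one step is 1.250 mV.
(0.34591 − 0) / 0.00125 = 276.728 LSBs.
⌊·⌋(276.728) = 276.
In hexadecimal (0x-prefixed): 0x114.

code 0x114 (decimal 276)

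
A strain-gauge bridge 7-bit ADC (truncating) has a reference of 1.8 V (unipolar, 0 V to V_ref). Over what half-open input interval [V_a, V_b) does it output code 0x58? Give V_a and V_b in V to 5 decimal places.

LSB = 1.8/2^7 = 14.062 mV.
Code 0x58 = 88 decimal.
V_a = V_low + 88·LSB = 1.2375 V; V_b = V_low + 89·LSB = 1.25156 V.

[1.23750 V, 1.25156 V)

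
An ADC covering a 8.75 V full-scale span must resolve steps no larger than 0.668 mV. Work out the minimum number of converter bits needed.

14 bits

Number of steps required ≥ 8.75 V / 0.668 mV = 13098.80.
Need 2^N ≥ 13098.80; 2^13 = 8192, 2^14 = 16384.
Minimum N = 14.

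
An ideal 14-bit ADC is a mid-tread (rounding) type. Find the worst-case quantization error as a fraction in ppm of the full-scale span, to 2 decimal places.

30.52 ppm

Rounding → worst-case error = ½ LSB = V_FS/2^15, so 1e+06/32768 = 30.5176 ppm of full scale.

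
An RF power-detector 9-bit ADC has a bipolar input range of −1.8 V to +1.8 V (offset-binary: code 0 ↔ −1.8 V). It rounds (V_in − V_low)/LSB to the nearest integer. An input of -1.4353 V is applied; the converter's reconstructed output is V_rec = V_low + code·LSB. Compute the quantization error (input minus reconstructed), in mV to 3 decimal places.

Step size: 3.6 V ÷ 2^9 = 7.031 mV.
(-1.4353 − (−1.8))/0.00703125 = 51.8684; round gives code 52.
V_rec = (−1.8) + 52·0.00703125 = -1.434375 V.
Error = -1.4353 − (−1.434375) = -0.000925 V = -0.925 mV.

-0.925 mV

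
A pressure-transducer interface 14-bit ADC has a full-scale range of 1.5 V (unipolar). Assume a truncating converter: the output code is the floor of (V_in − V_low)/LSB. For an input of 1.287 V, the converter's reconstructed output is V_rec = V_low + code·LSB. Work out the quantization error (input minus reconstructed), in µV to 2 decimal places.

43.21 µV

One LSB is 1.5 V / 16384 = 91.55 µV.
Scaled input = 14057.4720 LSBs, so code = 14057.
Code 14057 maps back to 0 + 14057×9.15527e-05 V = 1.2869568 V.
Difference: 4.32129e-05 V → 43.21 µV.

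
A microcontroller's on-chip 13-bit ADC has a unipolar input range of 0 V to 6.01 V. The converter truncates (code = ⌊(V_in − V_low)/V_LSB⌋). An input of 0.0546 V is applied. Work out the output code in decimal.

code 74

LSB = 6.01 V / 8192 = 0.734 mV.
(V_in − V_low)/LSB = (0.0546 − 0) / 0.000733643 = 74.423.
⌊·⌋(74.423) = 74.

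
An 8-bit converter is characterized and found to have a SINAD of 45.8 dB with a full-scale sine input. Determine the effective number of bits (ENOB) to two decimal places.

7.32 bits

ENOB = (SINAD − 1.76) / 6.02 = (45.8 − 1.76)/6.02 = 7.316.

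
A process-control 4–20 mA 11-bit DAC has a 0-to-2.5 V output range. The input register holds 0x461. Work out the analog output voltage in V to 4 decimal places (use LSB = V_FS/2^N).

LSB = 2.5 V / 2^11 = 1.221 mV.
Code 0x461 = 1121 decimal.
V_out = 0 + 1121 × 0.0012207 V = 1.36841 V.

1.3684 V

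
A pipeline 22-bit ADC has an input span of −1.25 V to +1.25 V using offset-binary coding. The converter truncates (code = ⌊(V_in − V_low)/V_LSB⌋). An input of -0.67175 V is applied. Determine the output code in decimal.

code 970142

LSB = 2.5 V / 4194304 = 0.60 µV.
Input sits at 970142.515 steps above V_low.
Floor → code 970142.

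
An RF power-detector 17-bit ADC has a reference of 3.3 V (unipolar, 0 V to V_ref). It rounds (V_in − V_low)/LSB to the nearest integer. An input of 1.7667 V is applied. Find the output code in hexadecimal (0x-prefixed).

With 131072 levels over 3.3 V, one step is 25.18 µV.
Input sits at 70171.183 steps above V_low.
So the output code is 70171.
In hexadecimal (0x-prefixed): 0x1121B.

code 0x1121B (decimal 70171)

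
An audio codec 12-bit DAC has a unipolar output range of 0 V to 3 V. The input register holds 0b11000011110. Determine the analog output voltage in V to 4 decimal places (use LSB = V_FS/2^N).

1.1470 V

LSB = 3 V / 2^12 = 0.732 mV.
Code 0b11000011110 = 1566 decimal.
V_out = 0 + 1566 × 0.000732422 V = 1.14697 V.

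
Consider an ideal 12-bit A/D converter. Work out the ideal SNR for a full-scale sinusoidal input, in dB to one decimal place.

SNR ≈ 6.02·N + 1.76 dB = 6.02·12 + 1.76 = 74.00 dB.

74.0 dB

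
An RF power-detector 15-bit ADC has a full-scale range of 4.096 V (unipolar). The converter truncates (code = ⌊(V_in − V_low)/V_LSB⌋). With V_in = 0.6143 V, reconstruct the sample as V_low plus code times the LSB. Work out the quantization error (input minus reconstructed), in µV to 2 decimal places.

50.00 µV

Step size: 4.096 V ÷ 2^15 = 125.00 µV.
Scaled input = 4914.4000 LSBs, so code = 4914.
Code 4914 maps back to 0 + 4914×0.000125 V = 0.61425 V.
Error = 0.6143 − 0.61425 = 5e-05 V = 50.00 µV.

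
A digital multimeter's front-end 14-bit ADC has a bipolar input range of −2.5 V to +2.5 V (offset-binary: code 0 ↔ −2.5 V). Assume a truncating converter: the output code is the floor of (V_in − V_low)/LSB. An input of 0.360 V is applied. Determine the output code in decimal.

code 9371

Full-scale span = 5 V; LSB = 5/2^14 = 305.18 µV.
(V_in − V_low)/LSB = (0.360 − (−2.5)) / 0.000305176 = 9371.648.
Floor → code 9371.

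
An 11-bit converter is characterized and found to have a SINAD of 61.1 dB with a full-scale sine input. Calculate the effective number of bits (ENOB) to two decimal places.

9.86 bits

ENOB = (SINAD − 1.76) / 6.02 = (61.1 − 1.76)/6.02 = 9.857.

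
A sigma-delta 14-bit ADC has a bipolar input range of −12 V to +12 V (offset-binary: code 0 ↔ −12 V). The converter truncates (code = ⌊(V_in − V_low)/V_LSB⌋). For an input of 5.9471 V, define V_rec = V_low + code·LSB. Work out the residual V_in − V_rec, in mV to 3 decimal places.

1.299 mV

One LSB is 24 V / 16384 = 1.465 mV.
(5.9471 − (−12))/0.00146484 = 12251.8869; ⌊·⌋ gives code 12251.
Reconstructed: 5.9458008 V.
Error = 5.9471 − 5.9458008 = 0.00129922 V = 1.299 mV.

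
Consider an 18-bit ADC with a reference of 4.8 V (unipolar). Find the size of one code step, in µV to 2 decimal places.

Full-scale span = 4.8 V.
LSB = 4.8 / 2^18 = 4.8 / 262144 = 1.83105e-05 V = 18.31 µV.

18.31 µV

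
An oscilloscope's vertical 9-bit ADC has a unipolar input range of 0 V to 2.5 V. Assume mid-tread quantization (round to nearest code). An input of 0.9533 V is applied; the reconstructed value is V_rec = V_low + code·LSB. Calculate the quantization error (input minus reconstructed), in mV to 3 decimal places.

One LSB is 2.5 V / 512 = 4.883 mV.
(V_in − V_low)/LSB = (0.9533 − 0)/0.00488281 = 195.2358 → code 195 (round).
V_rec = 0 + 195·0.00488281 = 0.95214844 V.
V_in − V_rec = 0.00115156 V = 1.152 mV.

1.152 mV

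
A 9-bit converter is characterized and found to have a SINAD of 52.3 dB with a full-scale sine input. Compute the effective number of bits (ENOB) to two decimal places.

ENOB = (SINAD − 1.76) / 6.02 = (52.3 − 1.76)/6.02 = 8.395.

8.40 bits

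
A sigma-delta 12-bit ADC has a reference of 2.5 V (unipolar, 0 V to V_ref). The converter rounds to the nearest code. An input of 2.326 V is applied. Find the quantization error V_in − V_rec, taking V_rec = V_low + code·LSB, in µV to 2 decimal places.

-49.80 µV

Step size: 2.5 V ÷ 2^12 = 0.610 mV.
Scaled input = 3810.9184 LSBs, so code = 3811.
Reconstructed: 2.3260498 V.
V_in − V_rec = -4.98047e-05 V = -49.80 µV.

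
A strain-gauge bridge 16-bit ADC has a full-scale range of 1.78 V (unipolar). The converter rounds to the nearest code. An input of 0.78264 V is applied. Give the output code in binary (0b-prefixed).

With 65536 levels over 1.78 V, one step is 27.16 µV.
(0.78264 − 0) / 2.71606e-05 = 28815.222 LSBs.
Round → code 28815.
In binary (0b-prefixed): 0b111000010001111.

code 0b111000010001111 (decimal 28815)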